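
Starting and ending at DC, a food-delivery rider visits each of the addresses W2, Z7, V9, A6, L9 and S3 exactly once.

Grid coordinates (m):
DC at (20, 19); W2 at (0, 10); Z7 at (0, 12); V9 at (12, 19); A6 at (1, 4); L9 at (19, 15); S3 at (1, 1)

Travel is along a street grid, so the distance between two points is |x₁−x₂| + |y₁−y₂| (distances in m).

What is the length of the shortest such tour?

Minimum total distance: 76 m.

With 6 stops there are 6!/2 = 360 distinct round trips (a route and its reverse cost the same).
DC → W2 → Z7 → V9 → A6 → L9 → S3 → DC: 29+2+19+26+29+32+37 = 174
DC → W2 → Z7 → V9 → A6 → S3 → L9 → DC: 29+2+19+26+3+32+5 = 116
DC → W2 → Z7 → V9 → L9 → A6 → S3 → DC: 29+2+19+11+29+3+37 = 130
DC → W2 → Z7 → V9 → L9 → S3 → A6 → DC: 29+2+19+11+32+3+34 = 130
DC → W2 → Z7 → V9 → S3 → A6 → L9 → DC: 29+2+19+29+3+29+5 = 116
DC → W2 → Z7 → V9 → S3 → L9 → A6 → DC: 29+2+19+29+32+29+34 = 174
DC → W2 → Z7 → A6 → V9 → L9 → S3 → DC: 29+2+9+26+11+32+37 = 146
DC → W2 → Z7 → A6 → V9 → S3 → L9 → DC: 29+2+9+26+29+32+5 = 132
… (352 more)
DC → V9 → Z7 → W2 → A6 → S3 → L9 → DC: 8+19+2+7+3+32+5 = 76  ← best
The minimum is 76.
One optimal route: DC → V9 → Z7 → W2 → A6 → S3 → L9 → DC (or its reverse).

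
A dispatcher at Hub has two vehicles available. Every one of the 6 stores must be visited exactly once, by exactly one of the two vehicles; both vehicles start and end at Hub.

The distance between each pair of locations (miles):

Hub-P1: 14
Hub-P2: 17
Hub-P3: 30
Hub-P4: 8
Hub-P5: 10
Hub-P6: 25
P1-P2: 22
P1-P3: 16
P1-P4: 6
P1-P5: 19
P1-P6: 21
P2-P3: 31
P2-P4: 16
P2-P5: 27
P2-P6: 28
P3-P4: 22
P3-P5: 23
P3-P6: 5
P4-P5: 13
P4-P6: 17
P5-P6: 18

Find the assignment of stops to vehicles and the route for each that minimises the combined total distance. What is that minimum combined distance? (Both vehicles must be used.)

Minimum combined distance: 97 miles.

There are 2^5 − 1 = 31 ways to divide the 6 stops into two non-empty groups. For each, the best each vehicle can do is its own shortest tour through its group:
  {P1} + {P2, P3, P4, P5, P6}: 28 + 88 = 116
  {P2} + {P1, P3, P4, P5, P6}: 34 + 63 = 97
  {P1, P2} + {P3, P4, P5, P6}: 53 + 63 = 116
  {P3} + {P1, P2, P4, P5, P6}: 60 + 88 = 148
  {P1, P3} + {P2, P4, P5, P6}: 60 + 78 = 138
  {P2, P3} + {P1, P4, P5, P6}: 78 + 63 = 141
  … (31 splits in total)
Best: vehicle 1 Hub → P2 → Hub = 34; vehicle 2 Hub → P4 → P1 → P3 → P6 → P5 → Hub = 63; combined 97.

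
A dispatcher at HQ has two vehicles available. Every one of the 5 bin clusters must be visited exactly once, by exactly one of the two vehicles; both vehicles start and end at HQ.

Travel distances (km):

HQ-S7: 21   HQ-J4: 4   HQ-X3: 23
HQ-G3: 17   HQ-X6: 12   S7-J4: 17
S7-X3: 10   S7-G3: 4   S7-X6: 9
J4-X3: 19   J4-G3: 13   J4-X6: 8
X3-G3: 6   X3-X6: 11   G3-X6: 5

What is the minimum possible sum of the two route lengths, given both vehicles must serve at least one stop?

Try each way of splitting the stops between the two vehicles (each non-empty) and, for each split, find the best tour for each vehicle:
  {S7} + {J4, X3, G3, X6}: 42 + 46 = 88
  {J4} + {S7, X3, G3, X6}: 8 + 54 = 62
  {S7, J4} + {X3, G3, X6}: 42 + 46 = 88
  {X3} + {S7, J4, G3, X6}: 46 + 42 = 88
  {S7, X3} + {J4, G3, X6}: 54 + 34 = 88
  {J4, X3} + {S7, G3, X6}: 46 + 42 = 88
  … (15 splits in total)
Best: vehicle 1 HQ → J4 → HQ = 8; vehicle 2 HQ → S7 → X3 → G3 → X6 → HQ = 54; combined 62.

62 km — the smallest possible combined total.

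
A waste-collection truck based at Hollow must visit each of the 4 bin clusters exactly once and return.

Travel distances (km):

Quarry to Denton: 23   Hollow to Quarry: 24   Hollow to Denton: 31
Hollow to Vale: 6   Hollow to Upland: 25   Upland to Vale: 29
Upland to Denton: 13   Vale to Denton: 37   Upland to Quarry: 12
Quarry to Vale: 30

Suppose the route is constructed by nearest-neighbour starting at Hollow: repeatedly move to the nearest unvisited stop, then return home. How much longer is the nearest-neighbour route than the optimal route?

From Hollow: Vale=6, Quarry=24, Upland=25, Denton=31 → choose Vale (6).
From Vale: Upland=29, Quarry=30, Denton=37 → choose Upland (29).
From Upland: Quarry=12, Denton=13 → choose Quarry (12).
From Quarry: Denton=23 → choose Denton (23).
NN route Hollow → Vale → Upland → Quarry → Denton → Hollow costs 101.
Optimal: Hollow → Quarry → Upland → Denton → Vale → Hollow costs 92 (by enumerating all 12 distinct tours).
Excess = 101 − 92 = 9.

9 km longer than the optimal tour.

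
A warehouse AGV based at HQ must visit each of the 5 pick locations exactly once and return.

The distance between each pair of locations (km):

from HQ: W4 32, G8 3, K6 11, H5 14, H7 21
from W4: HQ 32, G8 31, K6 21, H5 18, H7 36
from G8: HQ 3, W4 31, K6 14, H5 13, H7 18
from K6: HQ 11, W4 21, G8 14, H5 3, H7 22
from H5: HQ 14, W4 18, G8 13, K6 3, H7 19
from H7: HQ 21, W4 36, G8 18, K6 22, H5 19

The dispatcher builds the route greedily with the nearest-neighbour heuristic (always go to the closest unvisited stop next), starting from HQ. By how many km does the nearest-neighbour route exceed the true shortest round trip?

From HQ: G8=3, K6=11, H5=14, H7=21, W4=32 → choose G8 (3).
From G8: H5=13, K6=14, H7=18, W4=31 → choose H5 (13).
From H5: K6=3, W4=18, H7=19 → choose K6 (3).
From K6: W4=21, H7=22 → choose W4 (21).
From W4: H7=36 → choose H7 (36).
NN route HQ → G8 → H5 → K6 → W4 → H7 → HQ costs 97.
Optimal: HQ → G8 → H7 → W4 → H5 → K6 → HQ costs 89 (by enumerating all 60 distinct tours).
Excess = 97 − 89 = 8.

8 km longer than the optimal tour.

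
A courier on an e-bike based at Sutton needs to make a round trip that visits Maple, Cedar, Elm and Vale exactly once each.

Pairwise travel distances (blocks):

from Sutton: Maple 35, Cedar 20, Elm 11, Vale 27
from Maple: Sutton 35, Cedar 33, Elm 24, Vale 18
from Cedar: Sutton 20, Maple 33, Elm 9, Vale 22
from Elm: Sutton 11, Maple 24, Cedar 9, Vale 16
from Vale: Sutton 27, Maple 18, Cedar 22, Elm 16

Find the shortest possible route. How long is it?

Minimum total distance: 95 blocks.

With 4 stops there are 4!/2 = 12 distinct round trips (a route and its reverse cost the same).
Sutton→Maple→Cedar→Elm→Vale→Sutton: 35+33+9+16+27 = 120
Sutton→Maple→Cedar→Vale→Elm→Sutton: 35+33+22+16+11 = 117
Sutton→Maple→Elm→Cedar→Vale→Sutton: 35+24+9+22+27 = 117
Sutton→Maple→Elm→Vale→Cedar→Sutton: 35+24+16+22+20 = 117
Sutton→Maple→Vale→Cedar→Elm→Sutton: 35+18+22+9+11 = 95
Sutton→Maple→Vale→Elm→Cedar→Sutton: 35+18+16+9+20 = 98
Sutton→Cedar→Maple→Elm→Vale→Sutton: 20+33+24+16+27 = 120
Sutton→Cedar→Maple→Vale→Elm→Sutton: 20+33+18+16+11 = 98
Sutton→Cedar→Elm→Maple→Vale→Sutton: 20+9+24+18+27 = 98
Sutton→Cedar→Vale→Maple→Elm→Sutton: 20+22+18+24+11 = 95
Sutton→Elm→Maple→Cedar→Vale→Sutton: 11+24+33+22+27 = 117
Sutton→Elm→Cedar→Maple→Vale→Sutton: 11+9+33+18+27 = 98
The minimum is 95.
One optimal route: Sutton → Maple → Vale → Cedar → Elm → Sutton (or its reverse).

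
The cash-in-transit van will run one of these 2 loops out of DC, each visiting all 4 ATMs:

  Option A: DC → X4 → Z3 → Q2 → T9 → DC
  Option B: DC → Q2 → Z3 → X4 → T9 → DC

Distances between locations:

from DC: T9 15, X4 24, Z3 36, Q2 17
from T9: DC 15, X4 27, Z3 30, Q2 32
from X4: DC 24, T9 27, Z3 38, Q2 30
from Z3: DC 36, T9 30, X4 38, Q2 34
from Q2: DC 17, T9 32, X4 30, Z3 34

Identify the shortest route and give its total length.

131 — Option B is the shortest.

Option A: 24 + 38 + 34 + 32 + 15 = 143
Option B: 17 + 34 + 38 + 27 + 15 = 131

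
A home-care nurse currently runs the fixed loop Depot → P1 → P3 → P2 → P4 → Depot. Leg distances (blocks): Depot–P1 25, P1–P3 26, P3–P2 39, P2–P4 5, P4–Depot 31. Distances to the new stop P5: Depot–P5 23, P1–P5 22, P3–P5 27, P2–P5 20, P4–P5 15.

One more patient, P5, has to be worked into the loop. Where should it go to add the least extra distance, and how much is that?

Minimum extra distance: 7 blocks, inserting P5 between P4 and Depot.

Insertion cost between consecutive stops i–j is d(i,P5) + d(P5,j) − d(i,j):
  between Depot and P1: 23 + 22 − 25 = 20
  between P1 and P3: 22 + 27 − 26 = 23
  between P3 and P2: 27 + 20 − 39 = 8
  between P2 and P4: 20 + 15 − 5 = 30
  between P4 and Depot: 15 + 23 − 31 = 7
Cheapest insertion is between P4 and Depot, adding 7.
New total = 126 + 7 = 133.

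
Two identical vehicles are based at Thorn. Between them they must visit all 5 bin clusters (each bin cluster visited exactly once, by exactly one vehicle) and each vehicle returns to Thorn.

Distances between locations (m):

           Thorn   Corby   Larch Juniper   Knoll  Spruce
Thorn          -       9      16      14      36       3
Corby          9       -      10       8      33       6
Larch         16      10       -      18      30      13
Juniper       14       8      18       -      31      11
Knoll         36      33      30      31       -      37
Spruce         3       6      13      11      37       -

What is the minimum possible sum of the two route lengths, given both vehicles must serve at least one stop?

Minimum combined distance: 100 m.

Check every non-empty split of the stops between the two vehicles; for each half take its own optimal tour:
  {Corby} + {Larch, Juniper, Knoll, Spruce}: 18 + 91 = 109
  {Larch} + {Corby, Juniper, Knoll, Spruce}: 32 + 84 = 116
  {Corby, Larch} + {Juniper, Knoll, Spruce}: 35 + 81 = 116
  {Juniper} + {Corby, Larch, Knoll, Spruce}: 28 + 85 = 113
  {Corby, Juniper} + {Larch, Knoll, Spruce}: 31 + 82 = 113
  {Larch, Juniper} + {Corby, Knoll, Spruce}: 48 + 78 = 126
  … (15 splits in total)
  {Corby, Larch, Juniper, Knoll} + {Spruce}: 94 + 6 = 100  ← best
Best: vehicle 1 Thorn → Corby → Larch → Knoll → Juniper → Thorn = 94; vehicle 2 Thorn → Spruce → Thorn = 6; combined 100.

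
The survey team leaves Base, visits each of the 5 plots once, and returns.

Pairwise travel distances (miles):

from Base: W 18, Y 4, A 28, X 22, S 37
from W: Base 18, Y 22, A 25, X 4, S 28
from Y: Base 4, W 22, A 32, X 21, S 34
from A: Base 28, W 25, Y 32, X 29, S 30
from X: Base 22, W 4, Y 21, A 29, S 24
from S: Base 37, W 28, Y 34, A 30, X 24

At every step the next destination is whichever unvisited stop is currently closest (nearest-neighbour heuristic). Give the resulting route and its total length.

121 miles along Base → Y → X → W → A → S → Base.

From Base: distances to unvisited — Y=4, W=18, X=22, A=28, S=37. Nearest is Y (4).
From Y: distances to unvisited — X=21, W=22, A=32, S=34. Nearest is X (21).
From X: distances to unvisited — W=4, S=24, A=29. Nearest is W (4).
From W: distances to unvisited — A=25, S=28. Nearest is A (25).
From A: distances to unvisited — S=30. Nearest is S (30).
Return S→Base: 37.
Total = 4 + 21 + 4 + 25 + 30 + 37 = 121.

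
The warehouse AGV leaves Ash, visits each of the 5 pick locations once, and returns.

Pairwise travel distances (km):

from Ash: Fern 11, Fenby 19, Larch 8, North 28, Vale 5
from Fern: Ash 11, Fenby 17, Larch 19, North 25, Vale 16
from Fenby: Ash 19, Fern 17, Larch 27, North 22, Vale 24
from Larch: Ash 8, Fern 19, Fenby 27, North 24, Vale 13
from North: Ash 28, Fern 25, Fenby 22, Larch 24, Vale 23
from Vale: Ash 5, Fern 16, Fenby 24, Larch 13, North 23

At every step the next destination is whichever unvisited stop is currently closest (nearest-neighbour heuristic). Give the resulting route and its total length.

From Ash: distances to unvisited — Vale=5, Larch=8, Fern=11, Fenby=19, North=28. Nearest is Vale (5).
From Vale: distances to unvisited — Larch=13, Fern=16, North=23, Fenby=24. Nearest is Larch (13).
From Larch: distances to unvisited — Fern=19, North=24, Fenby=27. Nearest is Fern (19).
From Fern: distances to unvisited — Fenby=17, North=25. Nearest is Fenby (17).
From Fenby: distances to unvisited — North=22. Nearest is North (22).
Return North→Ash: 28.
Total = 5 + 13 + 19 + 17 + 22 + 28 = 104.

Total distance 104 km via the nearest-neighbour route Ash → Vale → Larch → Fern → Fenby → North → Ash.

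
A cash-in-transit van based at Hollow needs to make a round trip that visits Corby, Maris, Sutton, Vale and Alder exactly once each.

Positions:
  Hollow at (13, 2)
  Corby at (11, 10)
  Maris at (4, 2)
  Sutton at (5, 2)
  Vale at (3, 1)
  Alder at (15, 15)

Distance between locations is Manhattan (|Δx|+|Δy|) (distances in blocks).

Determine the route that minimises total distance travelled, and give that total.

There are 60 distinct closed tours to check (reversals are equivalent).
Hollow→Corby→Maris→Sutton→Vale→Alder→Hollow: 10+15+1+3+26+15 = 70
Hollow→Corby→Maris→Sutton→Alder→Vale→Hollow: 10+15+1+23+26+11 = 86
Hollow→Corby→Maris→Vale→Sutton→Alder→Hollow: 10+15+2+3+23+15 = 68
Hollow→Corby→Maris→Vale→Alder→Sutton→Hollow: 10+15+2+26+23+8 = 84
Hollow→Corby→Maris→Alder→Sutton→Vale→Hollow: 10+15+24+23+3+11 = 86
Hollow→Corby→Maris→Alder→Vale→Sutton→Hollow: 10+15+24+26+3+8 = 86
Hollow→Corby→Sutton→Maris→Vale→Alder→Hollow: 10+14+1+2+26+15 = 68
Hollow→Corby→Sutton→Maris→Alder→Vale→Hollow: 10+14+1+24+26+11 = 86
Hollow→Corby→Sutton→Vale→Maris→Alder→Hollow: 10+14+3+2+24+15 = 68
Hollow→Corby→Sutton→Vale→Alder→Maris→Hollow: 10+14+3+26+24+9 = 86
Hollow→Corby→Sutton→Alder→Maris→Vale→Hollow: 10+14+23+24+2+11 = 84
Hollow→Corby→Sutton→Alder→Vale→Maris→Hollow: 10+14+23+26+2+9 = 84
Hollow→Corby→Vale→Maris→Sutton→Alder→Hollow: 10+17+2+1+23+15 = 68
Hollow→Corby→Vale→Maris→Alder→Sutton→Hollow: 10+17+2+24+23+8 = 84
… (46 more)
Hollow→Maris→Vale→Sutton→Corby→Alder→Hollow: 9+2+3+14+9+15 = 52  ← best
The minimum is 52.
One optimal route: Hollow → Maris → Vale → Sutton → Corby → Alder → Hollow (or its reverse).

Minimum total distance: 52 blocks.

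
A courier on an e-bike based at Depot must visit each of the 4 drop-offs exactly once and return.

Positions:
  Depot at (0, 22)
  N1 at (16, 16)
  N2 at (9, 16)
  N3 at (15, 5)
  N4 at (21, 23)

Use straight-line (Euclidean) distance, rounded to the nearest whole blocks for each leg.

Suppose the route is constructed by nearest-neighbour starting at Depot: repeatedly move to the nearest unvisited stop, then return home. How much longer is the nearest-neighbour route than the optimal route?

4 blocks longer than the optimal tour.

From Depot: N2=11, N1=17, N4=21, N3=23 → choose N2 (11).
From N2: N1=7, N3=13, N4=14 → choose N1 (7).
From N1: N4=9, N3=11 → choose N4 (9).
From N4: N3=19 → choose N3 (19).
NN route Depot → N2 → N1 → N4 → N3 → Depot costs 69.
Optimal: Depot → N2 → N3 → N1 → N4 → Depot costs 65 (by enumerating all 12 distinct tours).
Excess = 69 − 65 = 4.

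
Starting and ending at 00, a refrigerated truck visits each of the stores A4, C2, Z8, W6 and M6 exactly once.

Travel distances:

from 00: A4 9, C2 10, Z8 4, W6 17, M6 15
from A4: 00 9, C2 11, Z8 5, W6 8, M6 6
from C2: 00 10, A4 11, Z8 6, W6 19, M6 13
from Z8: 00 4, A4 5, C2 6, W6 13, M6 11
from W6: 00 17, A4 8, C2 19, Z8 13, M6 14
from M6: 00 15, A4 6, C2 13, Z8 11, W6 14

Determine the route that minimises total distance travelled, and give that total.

With 5 stops there are 5!/2 = 60 distinct round trips (a route and its reverse cost the same).
00 - A4 - C2 - Z8 - W6 - M6 - 00: 9+11+6+13+14+15 = 68
00 - A4 - C2 - Z8 - M6 - W6 - 00: 9+11+6+11+14+17 = 68
00 - A4 - C2 - W6 - Z8 - M6 - 00: 9+11+19+13+11+15 = 78
00 - A4 - C2 - W6 - M6 - Z8 - 00: 9+11+19+14+11+4 = 68
00 - A4 - C2 - M6 - Z8 - W6 - 00: 9+11+13+11+13+17 = 74
00 - A4 - C2 - M6 - W6 - Z8 - 00: 9+11+13+14+13+4 = 64
00 - A4 - Z8 - C2 - W6 - M6 - 00: 9+5+6+19+14+15 = 68
00 - A4 - Z8 - C2 - M6 - W6 - 00: 9+5+6+13+14+17 = 64
00 - A4 - Z8 - W6 - C2 - M6 - 00: 9+5+13+19+13+15 = 74
00 - A4 - Z8 - W6 - M6 - C2 - 00: 9+5+13+14+13+10 = 64
00 - A4 - Z8 - M6 - C2 - W6 - 00: 9+5+11+13+19+17 = 74
00 - A4 - Z8 - M6 - W6 - C2 - 00: 9+5+11+14+19+10 = 68
00 - A4 - W6 - C2 - Z8 - M6 - 00: 9+8+19+6+11+15 = 68
00 - A4 - W6 - C2 - M6 - Z8 - 00: 9+8+19+13+11+4 = 64
… (46 more)
00 - A4 - W6 - M6 - C2 - Z8 - 00: 9+8+14+13+6+4 = 54  ← best
The minimum is 54.
One optimal route: 00 → A4 → W6 → M6 → C2 → Z8 → 00 (or its reverse).

54 — the shortest possible round trip.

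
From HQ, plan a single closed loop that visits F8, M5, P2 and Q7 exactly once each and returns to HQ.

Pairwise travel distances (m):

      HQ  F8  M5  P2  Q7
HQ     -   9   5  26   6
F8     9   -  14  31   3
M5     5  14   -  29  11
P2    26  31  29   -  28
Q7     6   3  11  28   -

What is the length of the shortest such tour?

74 m — the shortest possible round trip.

With 4 stops there are 4!/2 = 12 distinct round trips (a route and its reverse cost the same).
HQ→F8→M5→P2→Q7→HQ: 9+14+29+28+6 = 86
HQ→F8→M5→Q7→P2→HQ: 9+14+11+28+26 = 88
HQ→F8→P2→M5→Q7→HQ: 9+31+29+11+6 = 86
HQ→F8→P2→Q7→M5→HQ: 9+31+28+11+5 = 84
HQ→F8→Q7→M5→P2→HQ: 9+3+11+29+26 = 78
HQ→F8→Q7→P2→M5→HQ: 9+3+28+29+5 = 74
HQ→M5→F8→P2→Q7→HQ: 5+14+31+28+6 = 84
HQ→M5→F8→Q7→P2→HQ: 5+14+3+28+26 = 76
HQ→M5→P2→F8→Q7→HQ: 5+29+31+3+6 = 74
HQ→M5→Q7→F8→P2→HQ: 5+11+3+31+26 = 76
HQ→P2→F8→M5→Q7→HQ: 26+31+14+11+6 = 88
HQ→P2→M5→F8→Q7→HQ: 26+29+14+3+6 = 78
The minimum is 74.
One optimal route: HQ → F8 → Q7 → P2 → M5 → HQ (or its reverse).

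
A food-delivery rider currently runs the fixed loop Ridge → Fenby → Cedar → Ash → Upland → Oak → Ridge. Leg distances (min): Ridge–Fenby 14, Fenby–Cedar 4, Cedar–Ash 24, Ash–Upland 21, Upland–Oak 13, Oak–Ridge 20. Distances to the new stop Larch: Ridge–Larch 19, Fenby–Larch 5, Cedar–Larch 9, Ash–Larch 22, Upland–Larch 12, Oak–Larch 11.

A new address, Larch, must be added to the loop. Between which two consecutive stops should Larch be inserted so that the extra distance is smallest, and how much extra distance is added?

Insertion cost between consecutive stops i–j is d(i,Larch) + d(Larch,j) − d(i,j):
  between Ridge and Fenby: 19 + 5 − 14 = 10
  between Fenby and Cedar: 5 + 9 − 4 = 10
  between Cedar and Ash: 9 + 22 − 24 = 7
  between Ash and Upland: 22 + 12 − 21 = 13
  between Upland and Oak: 12 + 11 − 13 = 10
  between Oak and Ridge: 11 + 19 − 20 = 10
Cheapest insertion is between Cedar and Ash, adding 7.
New total = 96 + 7 = 103.

+7 min — insert Larch between Cedar and Ash.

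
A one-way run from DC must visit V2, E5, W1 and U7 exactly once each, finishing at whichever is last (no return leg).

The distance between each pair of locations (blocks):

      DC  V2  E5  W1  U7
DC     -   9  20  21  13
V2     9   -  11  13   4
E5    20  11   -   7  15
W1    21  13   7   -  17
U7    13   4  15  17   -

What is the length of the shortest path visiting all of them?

There are 4! = 24 possible orderings.
DC→V2→E5→W1→U7: 9+11+7+17 = 44
DC→V2→E5→U7→W1: 9+11+15+17 = 52
DC→V2→W1→E5→U7: 9+13+7+15 = 44
DC→V2→W1→U7→E5: 9+13+17+15 = 54
DC→V2→U7→E5→W1: 9+4+15+7 = 35
DC→V2→U7→W1→E5: 9+4+17+7 = 37
DC→E5→V2→W1→U7: 20+11+13+17 = 61
DC→E5→V2→U7→W1: 20+11+4+17 = 52
DC→E5→W1→V2→U7: 20+7+13+4 = 44
DC→E5→W1→U7→V2: 20+7+17+4 = 48
DC→E5→U7→V2→W1: 20+15+4+13 = 52
DC→E5→U7→W1→V2: 20+15+17+13 = 65
DC→W1→V2→E5→U7: 21+13+11+15 = 60
DC→W1→V2→U7→E5: 21+13+4+15 = 53
… (10 more)
The minimum is 35.
One shortest path: DC → V2 → U7 → E5 → W1.

Shortest open route: 35 blocks.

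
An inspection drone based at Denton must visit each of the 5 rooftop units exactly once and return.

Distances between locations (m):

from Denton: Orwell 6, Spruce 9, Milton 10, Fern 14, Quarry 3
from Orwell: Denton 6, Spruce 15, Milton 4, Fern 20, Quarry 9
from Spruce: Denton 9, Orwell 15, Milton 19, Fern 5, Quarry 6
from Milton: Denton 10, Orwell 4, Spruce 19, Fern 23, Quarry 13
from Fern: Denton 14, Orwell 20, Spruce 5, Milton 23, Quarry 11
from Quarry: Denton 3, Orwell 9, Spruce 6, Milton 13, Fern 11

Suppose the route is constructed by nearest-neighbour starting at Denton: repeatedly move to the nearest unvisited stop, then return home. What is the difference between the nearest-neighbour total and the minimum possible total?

From Denton: Quarry=3, Orwell=6, Spruce=9, Milton=10, Fern=14 → choose Quarry (3).
From Quarry: Spruce=6, Orwell=9, Fern=11, Milton=13 → choose Spruce (6).
From Spruce: Fern=5, Orwell=15, Milton=19 → choose Fern (5).
From Fern: Orwell=20, Milton=23 → choose Orwell (20).
From Orwell: Milton=4 → choose Milton (4).
NN route Denton → Quarry → Spruce → Fern → Orwell → Milton → Denton costs 48.
Optimal: Denton → Orwell → Milton → Fern → Spruce → Quarry → Denton costs 47 (by enumerating all 60 distinct tours).
Excess = 48 − 47 = 1.

Excess over optimum: 1 m.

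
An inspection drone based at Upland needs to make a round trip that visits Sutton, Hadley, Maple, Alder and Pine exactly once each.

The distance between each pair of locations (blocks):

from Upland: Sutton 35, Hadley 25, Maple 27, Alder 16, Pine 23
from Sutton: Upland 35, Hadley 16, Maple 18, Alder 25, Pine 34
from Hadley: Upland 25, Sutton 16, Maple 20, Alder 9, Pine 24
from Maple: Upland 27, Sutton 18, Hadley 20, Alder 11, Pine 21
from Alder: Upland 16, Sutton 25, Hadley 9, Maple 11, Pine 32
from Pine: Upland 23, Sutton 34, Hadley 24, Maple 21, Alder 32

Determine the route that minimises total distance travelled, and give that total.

There are 60 distinct closed tours to check (reversals are equivalent).
Upland→Sutton→Hadley→Maple→Alder→Pine→Upland: 35+16+20+11+32+23 = 137
Upland→Sutton→Hadley→Maple→Pine→Alder→Upland: 35+16+20+21+32+16 = 140
Upland→Sutton→Hadley→Alder→Maple→Pine→Upland: 35+16+9+11+21+23 = 115
Upland→Sutton→Hadley→Alder→Pine→Maple→Upland: 35+16+9+32+21+27 = 140
Upland→Sutton→Hadley→Pine→Maple→Alder→Upland: 35+16+24+21+11+16 = 123
Upland→Sutton→Hadley→Pine→Alder→Maple→Upland: 35+16+24+32+11+27 = 145
Upland→Sutton→Maple→Hadley→Alder→Pine→Upland: 35+18+20+9+32+23 = 137
Upland→Sutton→Maple→Hadley→Pine→Alder→Upland: 35+18+20+24+32+16 = 145
Upland→Sutton→Maple→Alder→Hadley→Pine→Upland: 35+18+11+9+24+23 = 120
Upland→Sutton→Maple→Alder→Pine→Hadley→Upland: 35+18+11+32+24+25 = 145
Upland→Sutton→Maple→Pine→Hadley→Alder→Upland: 35+18+21+24+9+16 = 123
Upland→Sutton→Maple→Pine→Alder→Hadley→Upland: 35+18+21+32+9+25 = 140
Upland→Sutton→Alder→Hadley→Maple→Pine→Upland: 35+25+9+20+21+23 = 133
Upland→Sutton→Alder→Hadley→Pine→Maple→Upland: 35+25+9+24+21+27 = 141
… (46 more)
Upland→Alder→Hadley→Sutton→Maple→Pine→Upland: 16+9+16+18+21+23 = 103  ← best
The minimum is 103.
One optimal route: Upland → Alder → Hadley → Sutton → Maple → Pine → Upland (or its reverse).

Minimum total distance: 103 blocks.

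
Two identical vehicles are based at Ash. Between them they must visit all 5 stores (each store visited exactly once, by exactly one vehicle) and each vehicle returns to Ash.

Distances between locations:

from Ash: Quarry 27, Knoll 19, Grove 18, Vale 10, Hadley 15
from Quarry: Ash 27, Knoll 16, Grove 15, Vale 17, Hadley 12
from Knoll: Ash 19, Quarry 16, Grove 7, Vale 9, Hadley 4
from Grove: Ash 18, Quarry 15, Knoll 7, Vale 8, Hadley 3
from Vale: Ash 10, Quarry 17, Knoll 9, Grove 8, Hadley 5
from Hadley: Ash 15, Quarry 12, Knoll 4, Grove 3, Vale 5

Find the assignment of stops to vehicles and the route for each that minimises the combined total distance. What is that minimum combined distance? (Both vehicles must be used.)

Try each way of splitting the stops between the two vehicles (each non-empty) and, for each split, find the best tour for each vehicle:
  {Quarry} + {Knoll, Grove, Vale, Hadley}: 54 + 44 = 98
  {Knoll} + {Quarry, Grove, Vale, Hadley}: 38 + 60 = 98
  {Quarry, Knoll} + {Grove, Vale, Hadley}: 62 + 36 = 98
  {Grove} + {Quarry, Knoll, Vale, Hadley}: 36 + 62 = 98
  {Quarry, Grove} + {Knoll, Vale, Hadley}: 60 + 38 = 98
  {Knoll, Grove} + {Quarry, Vale, Hadley}: 44 + 54 = 98
  … (15 splits in total)
  {Vale} + {Quarry, Knoll, Grove, Hadley}: 20 + 68 = 88  ← best
Best: vehicle 1 Ash → Vale → Ash = 20; vehicle 2 Ash → Quarry → Knoll → Grove → Hadley → Ash = 68; combined 88.

88 — the smallest possible combined total.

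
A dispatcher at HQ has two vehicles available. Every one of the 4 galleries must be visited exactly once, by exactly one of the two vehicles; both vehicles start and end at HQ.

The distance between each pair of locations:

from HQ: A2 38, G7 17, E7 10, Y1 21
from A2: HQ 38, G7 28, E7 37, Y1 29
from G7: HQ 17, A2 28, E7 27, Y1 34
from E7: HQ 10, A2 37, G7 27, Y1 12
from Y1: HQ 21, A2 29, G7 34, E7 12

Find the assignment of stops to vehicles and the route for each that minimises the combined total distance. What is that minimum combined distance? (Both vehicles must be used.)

Try each way of splitting the stops between the two vehicles (each non-empty) and, for each split, find the best tour for each vehicle:
  {A2} + {G7, E7, Y1}: 76 + 73 = 149
  {G7} + {A2, E7, Y1}: 34 + 89 = 123
  {A2, G7} + {E7, Y1}: 83 + 43 = 126
  {E7} + {A2, G7, Y1}: 20 + 95 = 115
  {A2, E7} + {G7, Y1}: 85 + 72 = 157
  {G7, E7} + {A2, Y1}: 54 + 88 = 142
  … (7 splits in total)
Best: vehicle 1 HQ → E7 → HQ = 20; vehicle 2 HQ → G7 → A2 → Y1 → HQ = 95; combined 115.

Minimum combined distance: 115.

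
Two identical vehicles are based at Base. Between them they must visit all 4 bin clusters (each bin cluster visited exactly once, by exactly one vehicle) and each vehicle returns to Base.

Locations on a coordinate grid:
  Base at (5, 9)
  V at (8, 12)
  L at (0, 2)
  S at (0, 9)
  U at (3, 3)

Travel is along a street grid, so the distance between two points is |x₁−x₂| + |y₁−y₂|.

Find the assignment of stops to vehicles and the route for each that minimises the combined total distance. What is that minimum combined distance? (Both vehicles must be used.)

There are 2^3 − 1 = 7 ways to divide the 4 stops into two non-empty groups. For each, the best each vehicle can do is its own shortest tour through its group:
  {V} + {L, S, U}: 12 + 24 = 36
  {L} + {V, S, U}: 24 + 34 = 58
  {V, L} + {S, U}: 36 + 22 = 58
  {S} + {V, L, U}: 10 + 36 = 46
  {V, S} + {L, U}: 22 + 24 = 46
  {L, S} + {V, U}: 24 + 28 = 52
  … (7 splits in total)
Best: vehicle 1 Base → V → Base = 12; vehicle 2 Base → S → L → U → Base = 24; combined 36.

Minimum combined distance: 36.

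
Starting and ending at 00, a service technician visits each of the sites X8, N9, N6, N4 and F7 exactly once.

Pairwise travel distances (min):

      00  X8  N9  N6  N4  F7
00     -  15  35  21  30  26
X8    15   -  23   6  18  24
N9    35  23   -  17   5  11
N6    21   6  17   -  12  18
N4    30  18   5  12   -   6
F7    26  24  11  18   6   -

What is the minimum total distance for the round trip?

Shortest round trip = 75 min.

00-X8-N9-N6-N4-F7-00: 15+23+17+12+6+26 = 99
00-X8-N9-N6-F7-N4-00: 15+23+17+18+6+30 = 109
00-X8-N9-N4-N6-F7-00: 15+23+5+12+18+26 = 99
00-X8-N9-N4-F7-N6-00: 15+23+5+6+18+21 = 88
00-X8-N9-F7-N6-N4-00: 15+23+11+18+12+30 = 109
00-X8-N9-F7-N4-N6-00: 15+23+11+6+12+21 = 88
00-X8-N6-N9-N4-F7-00: 15+6+17+5+6+26 = 75
00-X8-N6-N9-F7-N4-00: 15+6+17+11+6+30 = 85
00-X8-N6-N4-N9-F7-00: 15+6+12+5+11+26 = 75
00-X8-N6-N4-F7-N9-00: 15+6+12+6+11+35 = 85
00-X8-N6-F7-N9-N4-00: 15+6+18+11+5+30 = 85
00-X8-N6-F7-N4-N9-00: 15+6+18+6+5+35 = 85
00-X8-N4-N9-N6-F7-00: 15+18+5+17+18+26 = 99
00-X8-N4-N9-F7-N6-00: 15+18+5+11+18+21 = 88
… (46 more)
The minimum is 75.
One optimal route: 00 → X8 → N6 → N9 → N4 → F7 → 00 (or its reverse).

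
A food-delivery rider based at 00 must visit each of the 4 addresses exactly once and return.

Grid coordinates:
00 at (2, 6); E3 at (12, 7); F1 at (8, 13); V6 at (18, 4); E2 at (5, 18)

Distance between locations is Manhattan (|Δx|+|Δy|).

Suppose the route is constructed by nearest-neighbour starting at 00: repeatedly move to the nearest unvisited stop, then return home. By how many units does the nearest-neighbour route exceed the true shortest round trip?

The nearest-neighbour route is 2 longer than optimal.

00: E3=11, F1=13, E2=15, V6=18 ⇒ E3
E3: V6=9, F1=10, E2=18 ⇒ V6
V6: F1=19, E2=27 ⇒ F1
F1: E2=8 ⇒ E2
NN route 00 → E3 → V6 → F1 → E2 → 00 costs 62.
Optimal: 00 → V6 → E3 → F1 → E2 → 00 costs 60 (by enumerating all 12 distinct tours).
Excess = 62 − 60 = 2.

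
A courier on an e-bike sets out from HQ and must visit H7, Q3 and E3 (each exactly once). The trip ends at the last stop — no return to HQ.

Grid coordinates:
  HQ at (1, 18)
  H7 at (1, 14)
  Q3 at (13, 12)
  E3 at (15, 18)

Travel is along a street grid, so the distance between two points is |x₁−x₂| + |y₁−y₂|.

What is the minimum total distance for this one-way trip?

26 — the minimum one-way total.

There are 3! = 6 possible orderings.
HQ → H7 → Q3 → E3: 4+14+8 = 26
HQ → H7 → E3 → Q3: 4+18+8 = 30
HQ → Q3 → H7 → E3: 18+14+18 = 50
HQ → Q3 → E3 → H7: 18+8+18 = 44
HQ → E3 → H7 → Q3: 14+18+14 = 46
HQ → E3 → Q3 → H7: 14+8+14 = 36
The minimum is 26.
One shortest path: HQ → H7 → Q3 → E3.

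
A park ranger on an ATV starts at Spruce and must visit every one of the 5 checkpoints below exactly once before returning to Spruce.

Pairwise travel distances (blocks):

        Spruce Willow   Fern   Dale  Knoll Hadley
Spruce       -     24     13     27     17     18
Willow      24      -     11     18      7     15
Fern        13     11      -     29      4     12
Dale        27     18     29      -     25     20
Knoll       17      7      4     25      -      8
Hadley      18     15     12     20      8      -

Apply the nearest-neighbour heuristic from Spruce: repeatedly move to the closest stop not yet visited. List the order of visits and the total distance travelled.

Total distance 86 blocks via the nearest-neighbour route Spruce → Fern → Knoll → Willow → Hadley → Dale → Spruce.

From Spruce: distances to unvisited — Fern=13, Knoll=17, Hadley=18, Willow=24, Dale=27. Nearest is Fern (13).
From Fern: distances to unvisited — Knoll=4, Willow=11, Hadley=12, Dale=29. Nearest is Knoll (4).
From Knoll: distances to unvisited — Willow=7, Hadley=8, Dale=25. Nearest is Willow (7).
From Willow: distances to unvisited — Hadley=15, Dale=18. Nearest is Hadley (15).
From Hadley: distances to unvisited — Dale=20. Nearest is Dale (20).
Return Dale→Spruce: 27.
Total = 13 + 4 + 7 + 15 + 20 + 27 = 86.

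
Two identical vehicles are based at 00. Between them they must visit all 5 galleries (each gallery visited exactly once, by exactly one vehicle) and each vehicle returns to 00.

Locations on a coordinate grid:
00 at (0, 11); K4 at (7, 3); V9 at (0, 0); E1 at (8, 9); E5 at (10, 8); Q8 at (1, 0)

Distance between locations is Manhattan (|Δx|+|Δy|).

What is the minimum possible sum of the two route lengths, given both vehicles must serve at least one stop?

60 — the smallest possible combined total.

Try each way of splitting the stops between the two vehicles (each non-empty) and, for each split, find the best tour for each vehicle:
  {K4} + {V9, E1, E5, Q8}: 30 + 42 = 72
  {V9} + {K4, E1, E5, Q8}: 22 + 42 = 64
  {K4, V9} + {E1, E5, Q8}: 36 + 42 = 78
  {E1} + {K4, V9, E5, Q8}: 20 + 42 = 62
  {K4, E1} + {V9, E5, Q8}: 32 + 42 = 74
  {V9, E1} + {K4, E5, Q8}: 38 + 42 = 80
  … (15 splits in total)
  {K4, E1, E5} + {V9, Q8}: 36 + 24 = 60  ← best
Best: vehicle 1 00 → K4 → E5 → E1 → 00 = 36; vehicle 2 00 → V9 → Q8 → 00 = 24; combined 60.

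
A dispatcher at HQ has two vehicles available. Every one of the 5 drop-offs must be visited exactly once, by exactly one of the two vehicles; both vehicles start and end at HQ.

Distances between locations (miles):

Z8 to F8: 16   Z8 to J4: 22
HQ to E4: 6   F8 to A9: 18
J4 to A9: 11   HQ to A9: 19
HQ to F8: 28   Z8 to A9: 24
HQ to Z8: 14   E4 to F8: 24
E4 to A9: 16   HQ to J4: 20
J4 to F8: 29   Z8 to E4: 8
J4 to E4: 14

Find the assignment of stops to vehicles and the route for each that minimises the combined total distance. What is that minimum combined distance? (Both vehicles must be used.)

Try each way of splitting the stops between the two vehicles (each non-empty) and, for each split, find the best tour for each vehicle:
  {Z8} + {J4, E4, F8, A9}: 28 + 77 = 105
  {J4} + {Z8, E4, F8, A9}: 40 + 67 = 107
  {Z8, J4} + {E4, F8, A9}: 56 + 67 = 123
  {E4} + {Z8, J4, F8, A9}: 12 + 79 = 91
  {Z8, E4} + {J4, F8, A9}: 28 + 77 = 105
  {J4, E4} + {Z8, F8, A9}: 40 + 67 = 107
  … (15 splits in total)
Best: vehicle 1 HQ → E4 → HQ = 12; vehicle 2 HQ → Z8 → F8 → A9 → J4 → HQ = 79; combined 91.

91 miles — the smallest possible combined total.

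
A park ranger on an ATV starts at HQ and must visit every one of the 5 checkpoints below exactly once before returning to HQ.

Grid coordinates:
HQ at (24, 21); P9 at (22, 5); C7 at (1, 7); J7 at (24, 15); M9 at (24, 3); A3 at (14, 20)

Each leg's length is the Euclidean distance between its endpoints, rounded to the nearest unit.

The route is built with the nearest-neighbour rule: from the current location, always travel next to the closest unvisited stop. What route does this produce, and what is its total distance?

Total distance 84 via the nearest-neighbour route HQ → J7 → P9 → M9 → A3 → C7 → HQ.

HQ → [J7:6 / A3:10 / P9:16 / M9:18 / C7:27] → J7 (6)
J7 → [P9:10 / A3:11 / M9:12 / C7:24] → P9 (10)
P9 → [M9:3 / A3:17 / C7:21] → M9 (3)
M9 → [A3:20 / C7:23] → A3 (20)
A3 → [C7:18] → C7 (18)
Return C7→HQ: 27.
Total = 6 + 10 + 3 + 20 + 18 + 27 = 84.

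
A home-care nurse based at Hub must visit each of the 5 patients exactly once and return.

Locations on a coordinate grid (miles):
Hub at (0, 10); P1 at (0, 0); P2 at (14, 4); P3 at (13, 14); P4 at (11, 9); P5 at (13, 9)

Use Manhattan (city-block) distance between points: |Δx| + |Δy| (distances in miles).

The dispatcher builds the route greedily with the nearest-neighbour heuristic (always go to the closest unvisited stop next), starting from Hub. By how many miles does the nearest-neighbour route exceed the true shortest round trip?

Excess over optimum: 2 miles.

From Hub: P1=10, P4=12, P5=14, P3=17, P2=20 → choose P1 (10).
From P1: P2=18, P4=20, P5=22, P3=27 → choose P2 (18).
From P2: P5=6, P4=8, P3=11 → choose P5 (6).
From P5: P4=2, P3=5 → choose P4 (2).
From P4: P3=7 → choose P3 (7).
NN route Hub → P1 → P2 → P5 → P4 → P3 → Hub costs 60.
Optimal: Hub → P1 → P2 → P3 → P5 → P4 → Hub costs 58 (by enumerating all 60 distinct tours).
Excess = 60 − 58 = 2.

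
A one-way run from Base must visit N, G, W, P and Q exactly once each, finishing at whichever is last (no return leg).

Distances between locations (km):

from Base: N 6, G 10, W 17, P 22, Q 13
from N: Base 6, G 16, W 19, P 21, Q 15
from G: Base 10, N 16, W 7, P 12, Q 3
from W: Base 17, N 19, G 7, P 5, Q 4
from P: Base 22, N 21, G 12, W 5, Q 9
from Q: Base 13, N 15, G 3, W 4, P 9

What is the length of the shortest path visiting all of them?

There are 5! = 120 possible orderings.
Base → N → G → W → P → Q: 6+16+7+5+9 = 43
Base → N → G → W → Q → P: 6+16+7+4+9 = 42
Base → N → G → P → W → Q: 6+16+12+5+4 = 43
Base → N → G → P → Q → W: 6+16+12+9+4 = 47
Base → N → G → Q → W → P: 6+16+3+4+5 = 34
Base → N → G → Q → P → W: 6+16+3+9+5 = 39
Base → N → W → G → P → Q: 6+19+7+12+9 = 53
Base → N → W → G → Q → P: 6+19+7+3+9 = 44
Base → N → W → P → G → Q: 6+19+5+12+3 = 45
Base → N → W → P → Q → G: 6+19+5+9+3 = 42
Base → N → W → Q → G → P: 6+19+4+3+12 = 44
Base → N → W → Q → P → G: 6+19+4+9+12 = 50
Base → N → P → G → W → Q: 6+21+12+7+4 = 50
Base → N → P → G → Q → W: 6+21+12+3+4 = 46
… (106 more)
The minimum is 34.
One shortest path: Base → N → G → Q → W → P.

Minimum one-way distance = 34 km.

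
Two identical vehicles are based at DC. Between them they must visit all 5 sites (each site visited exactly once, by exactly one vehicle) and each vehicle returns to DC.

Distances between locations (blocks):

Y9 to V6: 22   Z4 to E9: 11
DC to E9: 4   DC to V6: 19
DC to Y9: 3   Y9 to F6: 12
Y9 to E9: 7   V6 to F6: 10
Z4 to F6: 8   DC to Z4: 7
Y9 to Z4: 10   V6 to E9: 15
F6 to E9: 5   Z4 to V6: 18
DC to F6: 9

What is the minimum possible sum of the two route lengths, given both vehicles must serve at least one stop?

50 blocks — the smallest possible combined total.

Check every non-empty split of the stops between the two vehicles; for each half take its own optimal tour:
  {Y9} + {Z4, V6, F6, E9}: 6 + 44 = 50
  {Z4} + {Y9, V6, F6, E9}: 14 + 44 = 58
  {Y9, Z4} + {V6, F6, E9}: 20 + 38 = 58
  {V6} + {Y9, Z4, F6, E9}: 38 + 30 = 68
  {Y9, V6} + {Z4, F6, E9}: 44 + 24 = 68
  {Z4, V6} + {Y9, F6, E9}: 44 + 24 = 68
  … (15 splits in total)
Best: vehicle 1 DC → Y9 → DC = 6; vehicle 2 DC → Z4 → V6 → F6 → E9 → DC = 44; combined 50.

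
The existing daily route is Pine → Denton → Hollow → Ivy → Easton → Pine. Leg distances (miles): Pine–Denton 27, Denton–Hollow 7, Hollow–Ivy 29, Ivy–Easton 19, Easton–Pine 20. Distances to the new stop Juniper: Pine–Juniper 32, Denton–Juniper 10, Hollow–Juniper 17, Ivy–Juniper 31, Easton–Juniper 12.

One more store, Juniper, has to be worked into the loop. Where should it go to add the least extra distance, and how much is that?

Minimum extra distance: 15 miles, inserting Juniper between Pine and Denton.

Insertion cost between consecutive stops i–j is d(i,Juniper) + d(Juniper,j) − d(i,j):
  between Pine and Denton: 32 + 10 − 27 = 15
  between Denton and Hollow: 10 + 17 − 7 = 20
  between Hollow and Ivy: 17 + 31 − 29 = 19
  between Ivy and Easton: 31 + 12 − 19 = 24
  between Easton and Pine: 12 + 32 − 20 = 24
Cheapest insertion is between Pine and Denton, adding 15.
New total = 102 + 15 = 117.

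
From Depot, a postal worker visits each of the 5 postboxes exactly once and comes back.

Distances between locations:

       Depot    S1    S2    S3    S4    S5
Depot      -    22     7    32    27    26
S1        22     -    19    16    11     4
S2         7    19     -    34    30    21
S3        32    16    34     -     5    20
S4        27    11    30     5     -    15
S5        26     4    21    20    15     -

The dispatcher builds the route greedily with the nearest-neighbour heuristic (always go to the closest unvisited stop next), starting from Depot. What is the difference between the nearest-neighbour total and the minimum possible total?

Depot: S2=7, S1=22, S5=26, S4=27, S3=32 ⇒ S2
S2: S1=19, S5=21, S4=30, S3=34 ⇒ S1
S1: S5=4, S4=11, S3=16 ⇒ S5
S5: S4=15, S3=20 ⇒ S4
S4: S3=5 ⇒ S3
NN route Depot → S2 → S1 → S5 → S4 → S3 → Depot costs 82.
Optimal: Depot → S2 → S5 → S1 → S3 → S4 → Depot costs 80 (by enumerating all 60 distinct tours).
Excess = 82 − 80 = 2.

The nearest-neighbour route is 2 longer than optimal.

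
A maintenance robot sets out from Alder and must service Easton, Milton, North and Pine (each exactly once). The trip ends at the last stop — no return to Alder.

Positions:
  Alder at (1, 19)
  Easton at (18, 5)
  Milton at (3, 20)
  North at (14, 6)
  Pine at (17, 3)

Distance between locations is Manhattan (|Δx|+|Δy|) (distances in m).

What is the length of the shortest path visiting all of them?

There are 4! = 24 possible orderings.
Alder - Easton - Milton - North - Pine: 31+30+25+6 = 92
Alder - Easton - Milton - Pine - North: 31+30+31+6 = 98
Alder - Easton - North - Milton - Pine: 31+5+25+31 = 92
Alder - Easton - North - Pine - Milton: 31+5+6+31 = 73
Alder - Easton - Pine - Milton - North: 31+3+31+25 = 90
Alder - Easton - Pine - North - Milton: 31+3+6+25 = 65
Alder - Milton - Easton - North - Pine: 3+30+5+6 = 44
Alder - Milton - Easton - Pine - North: 3+30+3+6 = 42
Alder - Milton - North - Easton - Pine: 3+25+5+3 = 36
Alder - Milton - North - Pine - Easton: 3+25+6+3 = 37
Alder - Milton - Pine - Easton - North: 3+31+3+5 = 42
Alder - Milton - Pine - North - Easton: 3+31+6+5 = 45
Alder - North - Easton - Milton - Pine: 26+5+30+31 = 92
Alder - North - Easton - Pine - Milton: 26+5+3+31 = 65
… (10 more)
The minimum is 36.
One shortest path: Alder → Milton → North → Easton → Pine.

Shortest open route: 36 m.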